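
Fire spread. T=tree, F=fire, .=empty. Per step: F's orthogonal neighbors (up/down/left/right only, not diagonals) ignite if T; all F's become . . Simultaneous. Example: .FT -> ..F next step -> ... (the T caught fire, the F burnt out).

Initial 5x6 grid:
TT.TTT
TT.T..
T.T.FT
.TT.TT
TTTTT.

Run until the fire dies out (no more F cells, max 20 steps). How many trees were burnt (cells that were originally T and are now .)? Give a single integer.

Step 1: +2 fires, +1 burnt (F count now 2)
Step 2: +2 fires, +2 burnt (F count now 2)
Step 3: +1 fires, +2 burnt (F count now 1)
Step 4: +1 fires, +1 burnt (F count now 1)
Step 5: +2 fires, +1 burnt (F count now 2)
Step 6: +3 fires, +2 burnt (F count now 3)
Step 7: +0 fires, +3 burnt (F count now 0)
Fire out after step 7
Initially T: 20, now '.': 21
Total burnt (originally-T cells now '.'): 11

Answer: 11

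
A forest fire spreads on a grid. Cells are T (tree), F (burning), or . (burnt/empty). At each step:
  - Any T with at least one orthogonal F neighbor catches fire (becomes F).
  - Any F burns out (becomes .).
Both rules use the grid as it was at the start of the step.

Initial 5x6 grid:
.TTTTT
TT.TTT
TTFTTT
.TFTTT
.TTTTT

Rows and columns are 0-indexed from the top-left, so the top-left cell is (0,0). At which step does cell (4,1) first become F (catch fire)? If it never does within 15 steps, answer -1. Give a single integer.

Step 1: cell (4,1)='T' (+5 fires, +2 burnt)
Step 2: cell (4,1)='F' (+7 fires, +5 burnt)
  -> target ignites at step 2
Step 3: cell (4,1)='.' (+7 fires, +7 burnt)
Step 4: cell (4,1)='.' (+4 fires, +7 burnt)
Step 5: cell (4,1)='.' (+1 fires, +4 burnt)
Step 6: cell (4,1)='.' (+0 fires, +1 burnt)
  fire out at step 6

2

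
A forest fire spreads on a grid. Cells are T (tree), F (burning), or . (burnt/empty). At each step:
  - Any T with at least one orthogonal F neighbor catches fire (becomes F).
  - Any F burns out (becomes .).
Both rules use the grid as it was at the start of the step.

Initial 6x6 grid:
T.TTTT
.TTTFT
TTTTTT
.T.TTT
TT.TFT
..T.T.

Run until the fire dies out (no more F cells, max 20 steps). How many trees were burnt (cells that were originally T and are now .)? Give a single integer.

Step 1: +8 fires, +2 burnt (F count now 8)
Step 2: +7 fires, +8 burnt (F count now 7)
Step 3: +3 fires, +7 burnt (F count now 3)
Step 4: +1 fires, +3 burnt (F count now 1)
Step 5: +2 fires, +1 burnt (F count now 2)
Step 6: +1 fires, +2 burnt (F count now 1)
Step 7: +1 fires, +1 burnt (F count now 1)
Step 8: +0 fires, +1 burnt (F count now 0)
Fire out after step 8
Initially T: 25, now '.': 34
Total burnt (originally-T cells now '.'): 23

Answer: 23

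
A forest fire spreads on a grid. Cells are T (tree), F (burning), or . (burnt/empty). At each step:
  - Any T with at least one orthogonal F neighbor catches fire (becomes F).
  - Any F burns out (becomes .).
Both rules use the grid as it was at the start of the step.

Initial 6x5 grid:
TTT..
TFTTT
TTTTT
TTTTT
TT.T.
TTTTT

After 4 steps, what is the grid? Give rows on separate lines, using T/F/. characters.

Step 1: 4 trees catch fire, 1 burn out
  TFT..
  F.FTT
  TFTTT
  TTTTT
  TT.T.
  TTTTT
Step 2: 6 trees catch fire, 4 burn out
  F.F..
  ...FT
  F.FTT
  TFTTT
  TT.T.
  TTTTT
Step 3: 5 trees catch fire, 6 burn out
  .....
  ....F
  ...FT
  F.FTT
  TF.T.
  TTTTT
Step 4: 4 trees catch fire, 5 burn out
  .....
  .....
  ....F
  ...FT
  F..T.
  TFTTT

.....
.....
....F
...FT
F..T.
TFTTT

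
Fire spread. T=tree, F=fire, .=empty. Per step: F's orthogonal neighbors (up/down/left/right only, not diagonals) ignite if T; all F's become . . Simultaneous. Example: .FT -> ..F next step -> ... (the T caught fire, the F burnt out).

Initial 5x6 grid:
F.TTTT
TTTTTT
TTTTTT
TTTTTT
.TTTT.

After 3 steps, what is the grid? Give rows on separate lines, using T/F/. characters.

Step 1: 1 trees catch fire, 1 burn out
  ..TTTT
  FTTTTT
  TTTTTT
  TTTTTT
  .TTTT.
Step 2: 2 trees catch fire, 1 burn out
  ..TTTT
  .FTTTT
  FTTTTT
  TTTTTT
  .TTTT.
Step 3: 3 trees catch fire, 2 burn out
  ..TTTT
  ..FTTT
  .FTTTT
  FTTTTT
  .TTTT.

..TTTT
..FTTT
.FTTTT
FTTTTT
.TTTT.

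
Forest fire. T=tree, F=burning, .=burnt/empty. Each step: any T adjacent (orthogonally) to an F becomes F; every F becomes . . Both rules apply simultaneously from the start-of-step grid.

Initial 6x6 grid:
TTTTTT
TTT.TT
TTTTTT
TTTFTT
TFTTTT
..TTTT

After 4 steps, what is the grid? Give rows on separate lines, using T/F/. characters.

Step 1: 7 trees catch fire, 2 burn out
  TTTTTT
  TTT.TT
  TTTFTT
  TFF.FT
  F.FFTT
  ..TTTT
Step 2: 8 trees catch fire, 7 burn out
  TTTTTT
  TTT.TT
  TFF.FT
  F....F
  ....FT
  ..FFTT
Step 3: 7 trees catch fire, 8 burn out
  TTTTTT
  TFF.FT
  F....F
  ......
  .....F
  ....FT
Step 4: 6 trees catch fire, 7 burn out
  TFFTFT
  F....F
  ......
  ......
  ......
  .....F

TFFTFT
F....F
......
......
......
.....F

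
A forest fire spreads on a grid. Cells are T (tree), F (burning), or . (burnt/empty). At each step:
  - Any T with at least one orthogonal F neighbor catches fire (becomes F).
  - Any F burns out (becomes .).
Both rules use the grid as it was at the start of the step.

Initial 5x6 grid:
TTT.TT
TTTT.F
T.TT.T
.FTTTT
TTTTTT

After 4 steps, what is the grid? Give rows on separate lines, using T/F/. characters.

Step 1: 4 trees catch fire, 2 burn out
  TTT.TF
  TTTT..
  T.TT.F
  ..FTTT
  TFTTTT
Step 2: 6 trees catch fire, 4 burn out
  TTT.F.
  TTTT..
  T.FT..
  ...FTF
  F.FTTT
Step 3: 5 trees catch fire, 6 burn out
  TTT...
  TTFT..
  T..F..
  ....F.
  ...FTF
Step 4: 4 trees catch fire, 5 burn out
  TTF...
  TF.F..
  T.....
  ......
  ....F.

TTF...
TF.F..
T.....
......
....F.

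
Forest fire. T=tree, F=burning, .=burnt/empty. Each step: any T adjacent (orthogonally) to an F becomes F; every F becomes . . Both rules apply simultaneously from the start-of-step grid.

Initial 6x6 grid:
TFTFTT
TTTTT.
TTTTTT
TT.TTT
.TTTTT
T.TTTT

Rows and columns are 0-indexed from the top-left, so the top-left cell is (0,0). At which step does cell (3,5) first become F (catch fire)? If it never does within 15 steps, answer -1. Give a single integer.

Step 1: cell (3,5)='T' (+5 fires, +2 burnt)
Step 2: cell (3,5)='T' (+6 fires, +5 burnt)
Step 3: cell (3,5)='T' (+5 fires, +6 burnt)
Step 4: cell (3,5)='T' (+5 fires, +5 burnt)
Step 5: cell (3,5)='F' (+4 fires, +5 burnt)
  -> target ignites at step 5
Step 6: cell (3,5)='.' (+3 fires, +4 burnt)
Step 7: cell (3,5)='.' (+1 fires, +3 burnt)
Step 8: cell (3,5)='.' (+0 fires, +1 burnt)
  fire out at step 8

5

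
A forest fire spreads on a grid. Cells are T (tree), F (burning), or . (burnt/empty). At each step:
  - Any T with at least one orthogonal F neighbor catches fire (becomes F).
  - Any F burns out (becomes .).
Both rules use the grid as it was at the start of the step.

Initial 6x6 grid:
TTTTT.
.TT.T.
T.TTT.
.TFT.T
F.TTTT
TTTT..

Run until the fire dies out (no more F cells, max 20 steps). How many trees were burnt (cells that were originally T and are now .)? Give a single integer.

Answer: 22

Derivation:
Step 1: +5 fires, +2 burnt (F count now 5)
Step 2: +5 fires, +5 burnt (F count now 5)
Step 3: +5 fires, +5 burnt (F count now 5)
Step 4: +4 fires, +5 burnt (F count now 4)
Step 5: +3 fires, +4 burnt (F count now 3)
Step 6: +0 fires, +3 burnt (F count now 0)
Fire out after step 6
Initially T: 23, now '.': 35
Total burnt (originally-T cells now '.'): 22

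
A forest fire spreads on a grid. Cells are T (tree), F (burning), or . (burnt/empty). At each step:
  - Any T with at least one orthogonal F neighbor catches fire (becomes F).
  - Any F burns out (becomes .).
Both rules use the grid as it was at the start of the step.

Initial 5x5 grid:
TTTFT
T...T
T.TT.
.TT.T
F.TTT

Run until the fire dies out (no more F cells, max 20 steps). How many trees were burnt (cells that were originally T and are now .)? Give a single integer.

Answer: 7

Derivation:
Step 1: +2 fires, +2 burnt (F count now 2)
Step 2: +2 fires, +2 burnt (F count now 2)
Step 3: +1 fires, +2 burnt (F count now 1)
Step 4: +1 fires, +1 burnt (F count now 1)
Step 5: +1 fires, +1 burnt (F count now 1)
Step 6: +0 fires, +1 burnt (F count now 0)
Fire out after step 6
Initially T: 15, now '.': 17
Total burnt (originally-T cells now '.'): 7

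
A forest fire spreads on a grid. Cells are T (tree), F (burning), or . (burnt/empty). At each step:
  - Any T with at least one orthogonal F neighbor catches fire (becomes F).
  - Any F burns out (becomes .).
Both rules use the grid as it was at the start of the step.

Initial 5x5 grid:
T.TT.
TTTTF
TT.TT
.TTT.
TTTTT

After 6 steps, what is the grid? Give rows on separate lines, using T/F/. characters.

Step 1: 2 trees catch fire, 1 burn out
  T.TT.
  TTTF.
  TT.TF
  .TTT.
  TTTTT
Step 2: 3 trees catch fire, 2 burn out
  T.TF.
  TTF..
  TT.F.
  .TTT.
  TTTTT
Step 3: 3 trees catch fire, 3 burn out
  T.F..
  TF...
  TT...
  .TTF.
  TTTTT
Step 4: 4 trees catch fire, 3 burn out
  T....
  F....
  TF...
  .TF..
  TTTFT
Step 5: 5 trees catch fire, 4 burn out
  F....
  .....
  F....
  .F...
  TTF.F
Step 6: 1 trees catch fire, 5 burn out
  .....
  .....
  .....
  .....
  TF...

.....
.....
.....
.....
TF...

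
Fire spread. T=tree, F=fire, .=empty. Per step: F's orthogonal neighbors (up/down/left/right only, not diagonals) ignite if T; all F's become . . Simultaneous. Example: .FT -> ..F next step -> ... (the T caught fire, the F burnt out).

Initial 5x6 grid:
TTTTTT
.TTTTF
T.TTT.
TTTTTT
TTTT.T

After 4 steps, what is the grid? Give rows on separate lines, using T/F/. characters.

Step 1: 2 trees catch fire, 1 burn out
  TTTTTF
  .TTTF.
  T.TTT.
  TTTTTT
  TTTT.T
Step 2: 3 trees catch fire, 2 burn out
  TTTTF.
  .TTF..
  T.TTF.
  TTTTTT
  TTTT.T
Step 3: 4 trees catch fire, 3 burn out
  TTTF..
  .TF...
  T.TF..
  TTTTFT
  TTTT.T
Step 4: 5 trees catch fire, 4 burn out
  TTF...
  .F....
  T.F...
  TTTF.F
  TTTT.T

TTF...
.F....
T.F...
TTTF.F
TTTT.T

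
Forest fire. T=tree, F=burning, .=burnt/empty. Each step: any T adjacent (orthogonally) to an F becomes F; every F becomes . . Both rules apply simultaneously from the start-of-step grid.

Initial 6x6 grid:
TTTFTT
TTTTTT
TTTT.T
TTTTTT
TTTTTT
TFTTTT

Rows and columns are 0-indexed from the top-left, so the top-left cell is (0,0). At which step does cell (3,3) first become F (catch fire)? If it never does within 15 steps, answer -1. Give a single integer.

Step 1: cell (3,3)='T' (+6 fires, +2 burnt)
Step 2: cell (3,3)='T' (+9 fires, +6 burnt)
Step 3: cell (3,3)='F' (+10 fires, +9 burnt)
  -> target ignites at step 3
Step 4: cell (3,3)='.' (+6 fires, +10 burnt)
Step 5: cell (3,3)='.' (+2 fires, +6 burnt)
Step 6: cell (3,3)='.' (+0 fires, +2 burnt)
  fire out at step 6

3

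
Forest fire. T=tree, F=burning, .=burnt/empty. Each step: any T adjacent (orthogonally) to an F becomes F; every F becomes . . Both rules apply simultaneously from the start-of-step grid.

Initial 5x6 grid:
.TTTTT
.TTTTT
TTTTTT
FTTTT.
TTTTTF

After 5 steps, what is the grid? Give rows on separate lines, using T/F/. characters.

Step 1: 4 trees catch fire, 2 burn out
  .TTTTT
  .TTTTT
  FTTTTT
  .FTTT.
  FTTTF.
Step 2: 5 trees catch fire, 4 burn out
  .TTTTT
  .TTTTT
  .FTTTT
  ..FTF.
  .FTF..
Step 3: 5 trees catch fire, 5 burn out
  .TTTTT
  .FTTTT
  ..FTFT
  ...F..
  ..F...
Step 4: 5 trees catch fire, 5 burn out
  .FTTTT
  ..FTFT
  ...F.F
  ......
  ......
Step 5: 4 trees catch fire, 5 burn out
  ..FTFT
  ...F.F
  ......
  ......
  ......

..FTFT
...F.F
......
......
......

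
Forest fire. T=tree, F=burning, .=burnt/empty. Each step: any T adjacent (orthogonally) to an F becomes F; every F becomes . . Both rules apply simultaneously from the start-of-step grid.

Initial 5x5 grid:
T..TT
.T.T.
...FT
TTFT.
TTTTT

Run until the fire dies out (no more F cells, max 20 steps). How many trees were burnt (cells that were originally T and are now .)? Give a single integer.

Step 1: +5 fires, +2 burnt (F count now 5)
Step 2: +4 fires, +5 burnt (F count now 4)
Step 3: +3 fires, +4 burnt (F count now 3)
Step 4: +0 fires, +3 burnt (F count now 0)
Fire out after step 4
Initially T: 14, now '.': 23
Total burnt (originally-T cells now '.'): 12

Answer: 12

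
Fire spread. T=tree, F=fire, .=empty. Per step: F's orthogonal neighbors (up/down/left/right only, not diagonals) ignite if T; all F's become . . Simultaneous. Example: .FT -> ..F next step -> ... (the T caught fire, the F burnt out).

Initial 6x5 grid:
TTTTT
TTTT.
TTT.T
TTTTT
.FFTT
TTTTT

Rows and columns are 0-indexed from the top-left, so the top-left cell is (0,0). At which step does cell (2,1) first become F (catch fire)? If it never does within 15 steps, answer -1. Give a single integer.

Step 1: cell (2,1)='T' (+5 fires, +2 burnt)
Step 2: cell (2,1)='F' (+7 fires, +5 burnt)
  -> target ignites at step 2
Step 3: cell (2,1)='.' (+5 fires, +7 burnt)
Step 4: cell (2,1)='.' (+5 fires, +5 burnt)
Step 5: cell (2,1)='.' (+2 fires, +5 burnt)
Step 6: cell (2,1)='.' (+1 fires, +2 burnt)
Step 7: cell (2,1)='.' (+0 fires, +1 burnt)
  fire out at step 7

2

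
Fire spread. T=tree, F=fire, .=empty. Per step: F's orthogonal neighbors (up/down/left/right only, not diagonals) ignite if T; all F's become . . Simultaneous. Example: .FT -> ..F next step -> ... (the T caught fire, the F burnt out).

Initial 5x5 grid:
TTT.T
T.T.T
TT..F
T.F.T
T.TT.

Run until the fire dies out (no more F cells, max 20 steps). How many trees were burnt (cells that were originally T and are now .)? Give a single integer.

Step 1: +3 fires, +2 burnt (F count now 3)
Step 2: +2 fires, +3 burnt (F count now 2)
Step 3: +0 fires, +2 burnt (F count now 0)
Fire out after step 3
Initially T: 14, now '.': 16
Total burnt (originally-T cells now '.'): 5

Answer: 5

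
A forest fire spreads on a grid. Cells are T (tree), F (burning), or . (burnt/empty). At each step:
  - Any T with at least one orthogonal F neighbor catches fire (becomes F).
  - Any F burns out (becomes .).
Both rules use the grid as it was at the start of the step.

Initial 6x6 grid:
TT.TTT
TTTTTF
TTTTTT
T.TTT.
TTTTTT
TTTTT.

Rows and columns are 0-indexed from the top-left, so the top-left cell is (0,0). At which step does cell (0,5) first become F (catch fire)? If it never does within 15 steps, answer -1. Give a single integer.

Step 1: cell (0,5)='F' (+3 fires, +1 burnt)
  -> target ignites at step 1
Step 2: cell (0,5)='.' (+3 fires, +3 burnt)
Step 3: cell (0,5)='.' (+4 fires, +3 burnt)
Step 4: cell (0,5)='.' (+4 fires, +4 burnt)
Step 5: cell (0,5)='.' (+7 fires, +4 burnt)
Step 6: cell (0,5)='.' (+4 fires, +7 burnt)
Step 7: cell (0,5)='.' (+3 fires, +4 burnt)
Step 8: cell (0,5)='.' (+2 fires, +3 burnt)
Step 9: cell (0,5)='.' (+1 fires, +2 burnt)
Step 10: cell (0,5)='.' (+0 fires, +1 burnt)
  fire out at step 10

1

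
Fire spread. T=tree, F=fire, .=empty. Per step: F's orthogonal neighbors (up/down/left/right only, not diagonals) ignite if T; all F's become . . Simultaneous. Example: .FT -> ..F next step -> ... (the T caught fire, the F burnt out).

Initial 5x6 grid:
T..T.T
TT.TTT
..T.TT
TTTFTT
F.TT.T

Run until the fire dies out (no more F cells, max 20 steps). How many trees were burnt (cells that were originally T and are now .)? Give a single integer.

Step 1: +4 fires, +2 burnt (F count now 4)
Step 2: +5 fires, +4 burnt (F count now 5)
Step 3: +3 fires, +5 burnt (F count now 3)
Step 4: +2 fires, +3 burnt (F count now 2)
Step 5: +2 fires, +2 burnt (F count now 2)
Step 6: +0 fires, +2 burnt (F count now 0)
Fire out after step 6
Initially T: 19, now '.': 27
Total burnt (originally-T cells now '.'): 16

Answer: 16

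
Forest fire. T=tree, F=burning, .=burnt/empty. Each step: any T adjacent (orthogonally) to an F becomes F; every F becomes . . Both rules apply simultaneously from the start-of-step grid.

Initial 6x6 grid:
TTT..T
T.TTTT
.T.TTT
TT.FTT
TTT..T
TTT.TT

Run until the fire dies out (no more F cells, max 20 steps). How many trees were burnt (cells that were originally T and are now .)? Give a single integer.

Step 1: +2 fires, +1 burnt (F count now 2)
Step 2: +3 fires, +2 burnt (F count now 3)
Step 3: +4 fires, +3 burnt (F count now 4)
Step 4: +3 fires, +4 burnt (F count now 3)
Step 5: +3 fires, +3 burnt (F count now 3)
Step 6: +1 fires, +3 burnt (F count now 1)
Step 7: +1 fires, +1 burnt (F count now 1)
Step 8: +0 fires, +1 burnt (F count now 0)
Fire out after step 8
Initially T: 26, now '.': 27
Total burnt (originally-T cells now '.'): 17

Answer: 17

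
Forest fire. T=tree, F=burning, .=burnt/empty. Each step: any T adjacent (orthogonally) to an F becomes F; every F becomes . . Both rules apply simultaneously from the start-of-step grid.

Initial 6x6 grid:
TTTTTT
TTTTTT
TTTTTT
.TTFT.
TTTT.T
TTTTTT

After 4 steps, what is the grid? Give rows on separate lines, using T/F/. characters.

Step 1: 4 trees catch fire, 1 burn out
  TTTTTT
  TTTTTT
  TTTFTT
  .TF.F.
  TTTF.T
  TTTTTT
Step 2: 6 trees catch fire, 4 burn out
  TTTTTT
  TTTFTT
  TTF.FT
  .F....
  TTF..T
  TTTFTT
Step 3: 8 trees catch fire, 6 burn out
  TTTFTT
  TTF.FT
  TF...F
  ......
  TF...T
  TTF.FT
Step 4: 8 trees catch fire, 8 burn out
  TTF.FT
  TF...F
  F.....
  ......
  F....T
  TF...F

TTF.FT
TF...F
F.....
......
F....T
TF...F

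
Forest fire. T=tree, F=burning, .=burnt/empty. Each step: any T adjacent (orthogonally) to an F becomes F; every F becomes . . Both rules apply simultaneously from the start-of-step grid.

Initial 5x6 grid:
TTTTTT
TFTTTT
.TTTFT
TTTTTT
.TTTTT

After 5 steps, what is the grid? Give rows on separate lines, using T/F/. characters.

Step 1: 8 trees catch fire, 2 burn out
  TFTTTT
  F.FTFT
  .FTF.F
  TTTTFT
  .TTTTT
Step 2: 10 trees catch fire, 8 burn out
  F.FTFT
  ...F.F
  ..F...
  TFTF.F
  .TTTFT
Step 3: 7 trees catch fire, 10 burn out
  ...F.F
  ......
  ......
  F.F...
  .FTF.F
Step 4: 1 trees catch fire, 7 burn out
  ......
  ......
  ......
  ......
  ..F...
Step 5: 0 trees catch fire, 1 burn out
  ......
  ......
  ......
  ......
  ......

......
......
......
......
......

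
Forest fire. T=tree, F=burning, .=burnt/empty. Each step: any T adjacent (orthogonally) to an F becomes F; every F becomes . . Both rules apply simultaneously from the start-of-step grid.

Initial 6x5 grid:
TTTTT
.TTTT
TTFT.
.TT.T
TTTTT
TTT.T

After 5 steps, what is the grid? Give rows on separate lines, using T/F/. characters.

Step 1: 4 trees catch fire, 1 burn out
  TTTTT
  .TFTT
  TF.F.
  .TF.T
  TTTTT
  TTT.T
Step 2: 6 trees catch fire, 4 burn out
  TTFTT
  .F.FT
  F....
  .F..T
  TTFTT
  TTT.T
Step 3: 6 trees catch fire, 6 burn out
  TF.FT
  ....F
  .....
  ....T
  TF.FT
  TTF.T
Step 4: 5 trees catch fire, 6 burn out
  F...F
  .....
  .....
  ....T
  F...F
  TF..T
Step 5: 3 trees catch fire, 5 burn out
  .....
  .....
  .....
  ....F
  .....
  F...F

.....
.....
.....
....F
.....
F...F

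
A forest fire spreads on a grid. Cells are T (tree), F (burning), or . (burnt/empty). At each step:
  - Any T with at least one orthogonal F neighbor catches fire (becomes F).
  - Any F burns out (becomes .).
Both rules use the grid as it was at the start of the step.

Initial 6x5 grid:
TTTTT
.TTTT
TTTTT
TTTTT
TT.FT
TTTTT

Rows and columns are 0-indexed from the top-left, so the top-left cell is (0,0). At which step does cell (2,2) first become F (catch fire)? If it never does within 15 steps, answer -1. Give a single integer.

Step 1: cell (2,2)='T' (+3 fires, +1 burnt)
Step 2: cell (2,2)='T' (+5 fires, +3 burnt)
Step 3: cell (2,2)='F' (+5 fires, +5 burnt)
  -> target ignites at step 3
Step 4: cell (2,2)='.' (+7 fires, +5 burnt)
Step 5: cell (2,2)='.' (+5 fires, +7 burnt)
Step 6: cell (2,2)='.' (+1 fires, +5 burnt)
Step 7: cell (2,2)='.' (+1 fires, +1 burnt)
Step 8: cell (2,2)='.' (+0 fires, +1 burnt)
  fire out at step 8

3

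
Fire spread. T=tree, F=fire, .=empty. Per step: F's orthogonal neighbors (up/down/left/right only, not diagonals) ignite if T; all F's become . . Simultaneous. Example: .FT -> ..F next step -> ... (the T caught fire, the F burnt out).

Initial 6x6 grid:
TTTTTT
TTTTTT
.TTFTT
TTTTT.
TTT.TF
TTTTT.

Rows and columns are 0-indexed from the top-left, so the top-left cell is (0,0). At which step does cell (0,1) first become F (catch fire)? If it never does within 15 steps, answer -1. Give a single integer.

Step 1: cell (0,1)='T' (+5 fires, +2 burnt)
Step 2: cell (0,1)='T' (+8 fires, +5 burnt)
Step 3: cell (0,1)='T' (+7 fires, +8 burnt)
Step 4: cell (0,1)='F' (+6 fires, +7 burnt)
  -> target ignites at step 4
Step 5: cell (0,1)='.' (+3 fires, +6 burnt)
Step 6: cell (0,1)='.' (+1 fires, +3 burnt)
Step 7: cell (0,1)='.' (+0 fires, +1 burnt)
  fire out at step 7

4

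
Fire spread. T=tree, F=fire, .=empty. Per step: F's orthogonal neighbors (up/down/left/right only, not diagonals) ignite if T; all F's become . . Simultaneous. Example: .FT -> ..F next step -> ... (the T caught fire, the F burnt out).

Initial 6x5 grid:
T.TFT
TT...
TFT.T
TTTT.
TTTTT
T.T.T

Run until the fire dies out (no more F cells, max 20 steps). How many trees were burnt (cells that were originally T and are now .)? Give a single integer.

Answer: 19

Derivation:
Step 1: +6 fires, +2 burnt (F count now 6)
Step 2: +4 fires, +6 burnt (F count now 4)
Step 3: +4 fires, +4 burnt (F count now 4)
Step 4: +3 fires, +4 burnt (F count now 3)
Step 5: +1 fires, +3 burnt (F count now 1)
Step 6: +1 fires, +1 burnt (F count now 1)
Step 7: +0 fires, +1 burnt (F count now 0)
Fire out after step 7
Initially T: 20, now '.': 29
Total burnt (originally-T cells now '.'): 19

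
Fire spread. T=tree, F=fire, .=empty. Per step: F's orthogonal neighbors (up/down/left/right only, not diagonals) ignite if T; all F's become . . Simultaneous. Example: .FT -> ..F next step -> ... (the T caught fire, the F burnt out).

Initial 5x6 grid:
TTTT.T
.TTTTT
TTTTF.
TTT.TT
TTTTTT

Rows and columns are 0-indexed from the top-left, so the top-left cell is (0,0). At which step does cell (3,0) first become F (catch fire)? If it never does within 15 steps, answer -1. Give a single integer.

Step 1: cell (3,0)='T' (+3 fires, +1 burnt)
Step 2: cell (3,0)='T' (+5 fires, +3 burnt)
Step 3: cell (3,0)='T' (+7 fires, +5 burnt)
Step 4: cell (3,0)='T' (+5 fires, +7 burnt)
Step 5: cell (3,0)='F' (+3 fires, +5 burnt)
  -> target ignites at step 5
Step 6: cell (3,0)='.' (+2 fires, +3 burnt)
Step 7: cell (3,0)='.' (+0 fires, +2 burnt)
  fire out at step 7

5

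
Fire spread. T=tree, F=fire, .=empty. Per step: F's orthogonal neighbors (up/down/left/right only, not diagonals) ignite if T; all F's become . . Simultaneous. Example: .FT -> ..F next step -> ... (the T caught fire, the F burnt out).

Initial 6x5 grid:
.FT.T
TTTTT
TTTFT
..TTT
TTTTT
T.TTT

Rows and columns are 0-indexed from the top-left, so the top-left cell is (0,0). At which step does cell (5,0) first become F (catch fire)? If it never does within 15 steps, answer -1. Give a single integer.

Step 1: cell (5,0)='T' (+6 fires, +2 burnt)
Step 2: cell (5,0)='T' (+7 fires, +6 burnt)
Step 3: cell (5,0)='T' (+5 fires, +7 burnt)
Step 4: cell (5,0)='T' (+3 fires, +5 burnt)
Step 5: cell (5,0)='T' (+1 fires, +3 burnt)
Step 6: cell (5,0)='F' (+1 fires, +1 burnt)
  -> target ignites at step 6
Step 7: cell (5,0)='.' (+0 fires, +1 burnt)
  fire out at step 7

6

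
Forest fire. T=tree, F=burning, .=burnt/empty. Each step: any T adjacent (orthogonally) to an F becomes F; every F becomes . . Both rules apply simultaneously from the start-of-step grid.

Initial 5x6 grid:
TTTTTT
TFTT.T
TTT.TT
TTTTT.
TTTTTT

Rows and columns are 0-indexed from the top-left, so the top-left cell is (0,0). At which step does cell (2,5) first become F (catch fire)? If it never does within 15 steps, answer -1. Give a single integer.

Step 1: cell (2,5)='T' (+4 fires, +1 burnt)
Step 2: cell (2,5)='T' (+6 fires, +4 burnt)
Step 3: cell (2,5)='T' (+4 fires, +6 burnt)
Step 4: cell (2,5)='T' (+4 fires, +4 burnt)
Step 5: cell (2,5)='T' (+3 fires, +4 burnt)
Step 6: cell (2,5)='T' (+3 fires, +3 burnt)
Step 7: cell (2,5)='F' (+2 fires, +3 burnt)
  -> target ignites at step 7
Step 8: cell (2,5)='.' (+0 fires, +2 burnt)
  fire out at step 8

7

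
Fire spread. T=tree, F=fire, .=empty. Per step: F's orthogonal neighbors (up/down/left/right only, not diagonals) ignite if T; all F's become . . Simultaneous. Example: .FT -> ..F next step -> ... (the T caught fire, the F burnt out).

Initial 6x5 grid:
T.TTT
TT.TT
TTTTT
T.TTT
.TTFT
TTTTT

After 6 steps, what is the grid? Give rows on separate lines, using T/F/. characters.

Step 1: 4 trees catch fire, 1 burn out
  T.TTT
  TT.TT
  TTTTT
  T.TFT
  .TF.F
  TTTFT
Step 2: 6 trees catch fire, 4 burn out
  T.TTT
  TT.TT
  TTTFT
  T.F.F
  .F...
  TTF.F
Step 3: 4 trees catch fire, 6 burn out
  T.TTT
  TT.FT
  TTF.F
  T....
  .....
  TF...
Step 4: 4 trees catch fire, 4 burn out
  T.TFT
  TT..F
  TF...
  T....
  .....
  F....
Step 5: 4 trees catch fire, 4 burn out
  T.F.F
  TF...
  F....
  T....
  .....
  .....
Step 6: 2 trees catch fire, 4 burn out
  T....
  F....
  .....
  F....
  .....
  .....

T....
F....
.....
F....
.....
.....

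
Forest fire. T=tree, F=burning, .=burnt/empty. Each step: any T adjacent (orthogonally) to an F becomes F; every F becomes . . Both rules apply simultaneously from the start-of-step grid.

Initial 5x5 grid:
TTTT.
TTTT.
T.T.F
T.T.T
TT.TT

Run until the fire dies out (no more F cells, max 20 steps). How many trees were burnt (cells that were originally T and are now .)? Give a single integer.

Step 1: +1 fires, +1 burnt (F count now 1)
Step 2: +1 fires, +1 burnt (F count now 1)
Step 3: +1 fires, +1 burnt (F count now 1)
Step 4: +0 fires, +1 burnt (F count now 0)
Fire out after step 4
Initially T: 17, now '.': 11
Total burnt (originally-T cells now '.'): 3

Answer: 3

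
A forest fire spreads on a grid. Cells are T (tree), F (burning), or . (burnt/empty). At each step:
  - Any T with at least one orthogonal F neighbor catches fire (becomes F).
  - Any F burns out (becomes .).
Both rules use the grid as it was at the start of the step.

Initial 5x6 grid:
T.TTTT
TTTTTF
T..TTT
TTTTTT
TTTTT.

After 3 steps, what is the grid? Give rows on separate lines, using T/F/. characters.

Step 1: 3 trees catch fire, 1 burn out
  T.TTTF
  TTTTF.
  T..TTF
  TTTTTT
  TTTTT.
Step 2: 4 trees catch fire, 3 burn out
  T.TTF.
  TTTF..
  T..TF.
  TTTTTF
  TTTTT.
Step 3: 4 trees catch fire, 4 burn out
  T.TF..
  TTF...
  T..F..
  TTTTF.
  TTTTT.

T.TF..
TTF...
T..F..
TTTTF.
TTTTT.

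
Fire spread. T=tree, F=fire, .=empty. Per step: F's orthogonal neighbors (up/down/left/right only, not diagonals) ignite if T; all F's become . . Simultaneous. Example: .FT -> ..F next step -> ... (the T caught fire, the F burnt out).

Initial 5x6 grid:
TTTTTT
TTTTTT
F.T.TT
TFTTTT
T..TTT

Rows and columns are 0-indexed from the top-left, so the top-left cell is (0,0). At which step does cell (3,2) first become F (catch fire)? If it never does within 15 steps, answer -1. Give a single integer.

Step 1: cell (3,2)='F' (+3 fires, +2 burnt)
  -> target ignites at step 1
Step 2: cell (3,2)='.' (+5 fires, +3 burnt)
Step 3: cell (3,2)='.' (+4 fires, +5 burnt)
Step 4: cell (3,2)='.' (+5 fires, +4 burnt)
Step 5: cell (3,2)='.' (+4 fires, +5 burnt)
Step 6: cell (3,2)='.' (+2 fires, +4 burnt)
Step 7: cell (3,2)='.' (+1 fires, +2 burnt)
Step 8: cell (3,2)='.' (+0 fires, +1 burnt)
  fire out at step 8

1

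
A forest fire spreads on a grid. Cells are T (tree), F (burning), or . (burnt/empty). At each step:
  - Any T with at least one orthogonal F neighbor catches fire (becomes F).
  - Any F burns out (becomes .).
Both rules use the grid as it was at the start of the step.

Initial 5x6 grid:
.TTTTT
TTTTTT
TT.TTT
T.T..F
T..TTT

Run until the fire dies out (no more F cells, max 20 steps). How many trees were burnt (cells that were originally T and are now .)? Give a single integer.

Step 1: +2 fires, +1 burnt (F count now 2)
Step 2: +3 fires, +2 burnt (F count now 3)
Step 3: +4 fires, +3 burnt (F count now 4)
Step 4: +2 fires, +4 burnt (F count now 2)
Step 5: +2 fires, +2 burnt (F count now 2)
Step 6: +2 fires, +2 burnt (F count now 2)
Step 7: +3 fires, +2 burnt (F count now 3)
Step 8: +1 fires, +3 burnt (F count now 1)
Step 9: +1 fires, +1 burnt (F count now 1)
Step 10: +1 fires, +1 burnt (F count now 1)
Step 11: +0 fires, +1 burnt (F count now 0)
Fire out after step 11
Initially T: 22, now '.': 29
Total burnt (originally-T cells now '.'): 21

Answer: 21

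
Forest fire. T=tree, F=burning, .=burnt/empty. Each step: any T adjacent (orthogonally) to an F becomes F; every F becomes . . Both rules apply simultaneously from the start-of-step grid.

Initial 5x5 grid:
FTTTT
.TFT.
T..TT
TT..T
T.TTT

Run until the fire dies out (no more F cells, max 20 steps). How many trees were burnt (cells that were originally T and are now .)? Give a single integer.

Step 1: +4 fires, +2 burnt (F count now 4)
Step 2: +2 fires, +4 burnt (F count now 2)
Step 3: +2 fires, +2 burnt (F count now 2)
Step 4: +1 fires, +2 burnt (F count now 1)
Step 5: +1 fires, +1 burnt (F count now 1)
Step 6: +1 fires, +1 burnt (F count now 1)
Step 7: +1 fires, +1 burnt (F count now 1)
Step 8: +0 fires, +1 burnt (F count now 0)
Fire out after step 8
Initially T: 16, now '.': 21
Total burnt (originally-T cells now '.'): 12

Answer: 12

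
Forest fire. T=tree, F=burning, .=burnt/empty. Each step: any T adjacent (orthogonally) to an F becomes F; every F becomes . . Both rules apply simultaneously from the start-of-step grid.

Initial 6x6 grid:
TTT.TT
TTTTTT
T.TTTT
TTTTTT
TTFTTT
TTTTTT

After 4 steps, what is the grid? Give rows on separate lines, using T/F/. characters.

Step 1: 4 trees catch fire, 1 burn out
  TTT.TT
  TTTTTT
  T.TTTT
  TTFTTT
  TF.FTT
  TTFTTT
Step 2: 7 trees catch fire, 4 burn out
  TTT.TT
  TTTTTT
  T.FTTT
  TF.FTT
  F...FT
  TF.FTT
Step 3: 7 trees catch fire, 7 burn out
  TTT.TT
  TTFTTT
  T..FTT
  F...FT
  .....F
  F...FT
Step 4: 7 trees catch fire, 7 burn out
  TTF.TT
  TF.FTT
  F...FT
  .....F
  ......
  .....F

TTF.TT
TF.FTT
F...FT
.....F
......
.....F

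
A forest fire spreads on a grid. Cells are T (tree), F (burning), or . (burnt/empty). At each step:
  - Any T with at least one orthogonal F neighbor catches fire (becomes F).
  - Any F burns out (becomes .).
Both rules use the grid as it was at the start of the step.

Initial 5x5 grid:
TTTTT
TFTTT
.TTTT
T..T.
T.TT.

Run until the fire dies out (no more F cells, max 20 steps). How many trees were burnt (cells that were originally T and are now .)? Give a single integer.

Answer: 16

Derivation:
Step 1: +4 fires, +1 burnt (F count now 4)
Step 2: +4 fires, +4 burnt (F count now 4)
Step 3: +3 fires, +4 burnt (F count now 3)
Step 4: +3 fires, +3 burnt (F count now 3)
Step 5: +1 fires, +3 burnt (F count now 1)
Step 6: +1 fires, +1 burnt (F count now 1)
Step 7: +0 fires, +1 burnt (F count now 0)
Fire out after step 7
Initially T: 18, now '.': 23
Total burnt (originally-T cells now '.'): 16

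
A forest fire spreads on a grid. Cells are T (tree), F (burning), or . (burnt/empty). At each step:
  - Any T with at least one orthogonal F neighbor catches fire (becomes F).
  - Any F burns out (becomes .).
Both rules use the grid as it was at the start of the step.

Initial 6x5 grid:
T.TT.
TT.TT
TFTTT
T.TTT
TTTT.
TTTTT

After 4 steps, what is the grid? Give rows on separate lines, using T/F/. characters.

Step 1: 3 trees catch fire, 1 burn out
  T.TT.
  TF.TT
  F.FTT
  T.TTT
  TTTT.
  TTTTT
Step 2: 4 trees catch fire, 3 burn out
  T.TT.
  F..TT
  ...FT
  F.FTT
  TTTT.
  TTTTT
Step 3: 6 trees catch fire, 4 burn out
  F.TT.
  ...FT
  ....F
  ...FT
  FTFT.
  TTTTT
Step 4: 7 trees catch fire, 6 burn out
  ..TF.
  ....F
  .....
  ....F
  .F.F.
  FTFTT

..TF.
....F
.....
....F
.F.F.
FTFTT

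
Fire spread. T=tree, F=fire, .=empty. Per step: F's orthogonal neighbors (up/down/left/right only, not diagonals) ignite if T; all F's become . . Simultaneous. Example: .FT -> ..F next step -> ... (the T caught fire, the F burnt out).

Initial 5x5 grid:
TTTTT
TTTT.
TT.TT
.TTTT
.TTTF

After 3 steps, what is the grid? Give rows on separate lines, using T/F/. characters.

Step 1: 2 trees catch fire, 1 burn out
  TTTTT
  TTTT.
  TT.TT
  .TTTF
  .TTF.
Step 2: 3 trees catch fire, 2 burn out
  TTTTT
  TTTT.
  TT.TF
  .TTF.
  .TF..
Step 3: 3 trees catch fire, 3 burn out
  TTTTT
  TTTT.
  TT.F.
  .TF..
  .F...

TTTTT
TTTT.
TT.F.
.TF..
.F...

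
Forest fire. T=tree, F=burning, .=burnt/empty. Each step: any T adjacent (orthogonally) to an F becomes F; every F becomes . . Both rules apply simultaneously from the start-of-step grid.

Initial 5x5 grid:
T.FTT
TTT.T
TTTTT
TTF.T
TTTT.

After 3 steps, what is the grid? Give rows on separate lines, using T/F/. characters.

Step 1: 5 trees catch fire, 2 burn out
  T..FT
  TTF.T
  TTFTT
  TF..T
  TTFT.
Step 2: 7 trees catch fire, 5 burn out
  T...F
  TF..T
  TF.FT
  F...T
  TF.F.
Step 3: 5 trees catch fire, 7 burn out
  T....
  F...F
  F...F
  ....T
  F....

T....
F...F
F...F
....T
F....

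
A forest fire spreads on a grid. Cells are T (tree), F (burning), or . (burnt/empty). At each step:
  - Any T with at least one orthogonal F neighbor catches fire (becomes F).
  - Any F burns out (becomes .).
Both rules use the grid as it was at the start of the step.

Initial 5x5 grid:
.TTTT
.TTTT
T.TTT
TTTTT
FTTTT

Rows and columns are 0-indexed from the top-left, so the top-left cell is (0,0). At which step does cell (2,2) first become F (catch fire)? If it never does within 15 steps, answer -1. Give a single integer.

Step 1: cell (2,2)='T' (+2 fires, +1 burnt)
Step 2: cell (2,2)='T' (+3 fires, +2 burnt)
Step 3: cell (2,2)='T' (+2 fires, +3 burnt)
Step 4: cell (2,2)='F' (+3 fires, +2 burnt)
  -> target ignites at step 4
Step 5: cell (2,2)='.' (+3 fires, +3 burnt)
Step 6: cell (2,2)='.' (+4 fires, +3 burnt)
Step 7: cell (2,2)='.' (+3 fires, +4 burnt)
Step 8: cell (2,2)='.' (+1 fires, +3 burnt)
Step 9: cell (2,2)='.' (+0 fires, +1 burnt)
  fire out at step 9

4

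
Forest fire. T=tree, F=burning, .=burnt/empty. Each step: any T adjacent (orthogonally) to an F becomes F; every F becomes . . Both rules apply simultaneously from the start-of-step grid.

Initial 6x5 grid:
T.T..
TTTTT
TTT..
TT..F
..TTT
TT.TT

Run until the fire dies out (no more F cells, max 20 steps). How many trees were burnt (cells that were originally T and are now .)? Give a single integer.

Answer: 5

Derivation:
Step 1: +1 fires, +1 burnt (F count now 1)
Step 2: +2 fires, +1 burnt (F count now 2)
Step 3: +2 fires, +2 burnt (F count now 2)
Step 4: +0 fires, +2 burnt (F count now 0)
Fire out after step 4
Initially T: 19, now '.': 16
Total burnt (originally-T cells now '.'): 5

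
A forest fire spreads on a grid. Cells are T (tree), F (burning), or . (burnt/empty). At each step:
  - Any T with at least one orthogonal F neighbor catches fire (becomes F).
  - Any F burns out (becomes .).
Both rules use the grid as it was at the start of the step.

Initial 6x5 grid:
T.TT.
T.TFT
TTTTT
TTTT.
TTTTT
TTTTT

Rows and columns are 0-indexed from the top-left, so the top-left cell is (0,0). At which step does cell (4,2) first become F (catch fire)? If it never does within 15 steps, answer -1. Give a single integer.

Step 1: cell (4,2)='T' (+4 fires, +1 burnt)
Step 2: cell (4,2)='T' (+4 fires, +4 burnt)
Step 3: cell (4,2)='T' (+3 fires, +4 burnt)
Step 4: cell (4,2)='F' (+5 fires, +3 burnt)
  -> target ignites at step 4
Step 5: cell (4,2)='.' (+5 fires, +5 burnt)
Step 6: cell (4,2)='.' (+3 fires, +5 burnt)
Step 7: cell (4,2)='.' (+1 fires, +3 burnt)
Step 8: cell (4,2)='.' (+0 fires, +1 burnt)
  fire out at step 8

4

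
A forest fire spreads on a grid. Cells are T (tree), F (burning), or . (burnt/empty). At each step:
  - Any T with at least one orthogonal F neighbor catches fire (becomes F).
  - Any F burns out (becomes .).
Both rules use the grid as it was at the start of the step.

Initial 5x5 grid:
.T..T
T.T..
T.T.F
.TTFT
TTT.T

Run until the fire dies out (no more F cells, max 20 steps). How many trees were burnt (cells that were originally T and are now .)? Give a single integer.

Answer: 9

Derivation:
Step 1: +2 fires, +2 burnt (F count now 2)
Step 2: +4 fires, +2 burnt (F count now 4)
Step 3: +2 fires, +4 burnt (F count now 2)
Step 4: +1 fires, +2 burnt (F count now 1)
Step 5: +0 fires, +1 burnt (F count now 0)
Fire out after step 5
Initially T: 13, now '.': 21
Total burnt (originally-T cells now '.'): 9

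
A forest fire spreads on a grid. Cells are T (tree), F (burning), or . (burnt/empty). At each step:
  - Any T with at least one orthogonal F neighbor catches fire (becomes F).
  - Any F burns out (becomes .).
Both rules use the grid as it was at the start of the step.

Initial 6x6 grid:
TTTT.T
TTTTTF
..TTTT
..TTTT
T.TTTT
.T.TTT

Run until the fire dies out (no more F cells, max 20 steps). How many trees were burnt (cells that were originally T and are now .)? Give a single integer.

Answer: 25

Derivation:
Step 1: +3 fires, +1 burnt (F count now 3)
Step 2: +3 fires, +3 burnt (F count now 3)
Step 3: +5 fires, +3 burnt (F count now 5)
Step 4: +6 fires, +5 burnt (F count now 6)
Step 5: +5 fires, +6 burnt (F count now 5)
Step 6: +3 fires, +5 burnt (F count now 3)
Step 7: +0 fires, +3 burnt (F count now 0)
Fire out after step 7
Initially T: 27, now '.': 34
Total burnt (originally-T cells now '.'): 25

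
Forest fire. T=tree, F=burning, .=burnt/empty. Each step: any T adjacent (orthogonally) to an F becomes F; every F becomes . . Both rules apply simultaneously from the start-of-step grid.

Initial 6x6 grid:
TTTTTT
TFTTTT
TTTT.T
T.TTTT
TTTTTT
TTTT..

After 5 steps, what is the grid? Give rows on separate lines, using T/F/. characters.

Step 1: 4 trees catch fire, 1 burn out
  TFTTTT
  F.FTTT
  TFTT.T
  T.TTTT
  TTTTTT
  TTTT..
Step 2: 5 trees catch fire, 4 burn out
  F.FTTT
  ...FTT
  F.FT.T
  T.TTTT
  TTTTTT
  TTTT..
Step 3: 5 trees catch fire, 5 burn out
  ...FTT
  ....FT
  ...F.T
  F.FTTT
  TTTTTT
  TTTT..
Step 4: 5 trees catch fire, 5 burn out
  ....FT
  .....F
  .....T
  ...FTT
  FTFTTT
  TTTT..
Step 5: 7 trees catch fire, 5 burn out
  .....F
  ......
  .....F
  ....FT
  .F.FTT
  FTFT..

.....F
......
.....F
....FT
.F.FTT
FTFT..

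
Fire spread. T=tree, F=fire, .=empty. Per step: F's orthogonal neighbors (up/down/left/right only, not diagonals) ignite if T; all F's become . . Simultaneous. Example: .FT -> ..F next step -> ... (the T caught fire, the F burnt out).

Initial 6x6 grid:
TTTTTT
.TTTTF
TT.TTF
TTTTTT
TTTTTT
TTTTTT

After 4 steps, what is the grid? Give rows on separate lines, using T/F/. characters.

Step 1: 4 trees catch fire, 2 burn out
  TTTTTF
  .TTTF.
  TT.TF.
  TTTTTF
  TTTTTT
  TTTTTT
Step 2: 5 trees catch fire, 4 burn out
  TTTTF.
  .TTF..
  TT.F..
  TTTTF.
  TTTTTF
  TTTTTT
Step 3: 5 trees catch fire, 5 burn out
  TTTF..
  .TF...
  TT....
  TTTF..
  TTTTF.
  TTTTTF
Step 4: 5 trees catch fire, 5 burn out
  TTF...
  .F....
  TT....
  TTF...
  TTTF..
  TTTTF.

TTF...
.F....
TT....
TTF...
TTTF..
TTTTF.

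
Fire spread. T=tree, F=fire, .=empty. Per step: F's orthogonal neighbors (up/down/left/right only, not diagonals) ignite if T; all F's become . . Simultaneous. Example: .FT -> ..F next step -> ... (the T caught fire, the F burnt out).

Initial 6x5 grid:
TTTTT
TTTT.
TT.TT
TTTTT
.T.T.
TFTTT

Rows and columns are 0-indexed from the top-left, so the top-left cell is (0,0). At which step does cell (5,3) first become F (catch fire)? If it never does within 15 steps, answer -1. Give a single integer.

Step 1: cell (5,3)='T' (+3 fires, +1 burnt)
Step 2: cell (5,3)='F' (+2 fires, +3 burnt)
  -> target ignites at step 2
Step 3: cell (5,3)='.' (+5 fires, +2 burnt)
Step 4: cell (5,3)='.' (+3 fires, +5 burnt)
Step 5: cell (5,3)='.' (+5 fires, +3 burnt)
Step 6: cell (5,3)='.' (+4 fires, +5 burnt)
Step 7: cell (5,3)='.' (+1 fires, +4 burnt)
Step 8: cell (5,3)='.' (+1 fires, +1 burnt)
Step 9: cell (5,3)='.' (+0 fires, +1 burnt)
  fire out at step 9

2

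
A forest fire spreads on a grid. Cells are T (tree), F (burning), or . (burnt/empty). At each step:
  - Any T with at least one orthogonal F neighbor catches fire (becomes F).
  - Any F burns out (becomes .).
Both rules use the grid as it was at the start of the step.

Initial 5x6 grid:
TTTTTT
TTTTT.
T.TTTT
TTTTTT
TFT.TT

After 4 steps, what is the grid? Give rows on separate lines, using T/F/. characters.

Step 1: 3 trees catch fire, 1 burn out
  TTTTTT
  TTTTT.
  T.TTTT
  TFTTTT
  F.F.TT
Step 2: 2 trees catch fire, 3 burn out
  TTTTTT
  TTTTT.
  T.TTTT
  F.FTTT
  ....TT
Step 3: 3 trees catch fire, 2 burn out
  TTTTTT
  TTTTT.
  F.FTTT
  ...FTT
  ....TT
Step 4: 4 trees catch fire, 3 burn out
  TTTTTT
  FTFTT.
  ...FTT
  ....FT
  ....TT

TTTTTT
FTFTT.
...FTT
....FT
....TT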